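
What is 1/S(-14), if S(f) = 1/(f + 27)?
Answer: 13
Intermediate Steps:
S(f) = 1/(27 + f)
1/S(-14) = 1/(1/(27 - 14)) = 1/(1/13) = 13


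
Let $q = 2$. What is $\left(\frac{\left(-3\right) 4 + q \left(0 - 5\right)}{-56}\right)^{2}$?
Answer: $\frac{121}{784} \approx 0.15434$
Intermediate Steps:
$\left(\frac{\left(-3\right) 4 + q \left(0 - 5\right)}{-56}\right)^{2} = \left(\frac{\left(-3\right) 4 + 2 \left(0 - 5\right)}{-56}\right)^{2} = \left(\left(-12 + 2 \left(-5\right)\right) \left(- \frac{1}{56}\right)\right)^{2} = \left(\left(-12 - 10\right) \left(- \frac{1}{56}\right)\right)^{2} = \left(\left(-22\right) \left(- \frac{1}{56}\right)\right)^{2} = \left(\frac{11}{28}\right)^{2} = \frac{121}{784}$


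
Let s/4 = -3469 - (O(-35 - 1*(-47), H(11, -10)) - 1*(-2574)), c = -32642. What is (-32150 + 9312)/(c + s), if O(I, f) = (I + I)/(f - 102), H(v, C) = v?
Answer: 1039129/2584989 ≈ 0.40199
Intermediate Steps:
O(I, f) = 2*I/(-102 + f) (O(I, f) = (2*I)/(-102 + f) = 2*I/(-102 + f))
s = -2199556/91 (s = 4*(-3469 - (2*(-35 - 1*(-47))/(-102 + 11) - 1*(-2574))) = 4*(-3469 - (2*(-35 + 47)/(-91) + 2574)) = 4*(-3469 - (2*12*(-1/91) + 2574)) = 4*(-3469 - (-24/91 + 2574)) = 4*(-3469 - 1*234210/91) = 4*(-3469 - 234210/91) = 4*(-549889/91) = -2199556/91 ≈ -24171.)
(-32150 + 9312)/(c + s) = (-32150 + 9312)/(-32642 - 2199556/91) = -22838/(-5169978/91) = -22838*(-91/5169978) = 1039129/2584989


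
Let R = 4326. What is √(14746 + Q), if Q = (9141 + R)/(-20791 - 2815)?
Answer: √8216790856054/23606 ≈ 121.43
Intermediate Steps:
Q = -13467/23606 (Q = (9141 + 4326)/(-20791 - 2815) = 13467/(-23606) = 13467*(-1/23606) = -13467/23606 ≈ -0.57049)
√(14746 + Q) = √(14746 - 13467/23606) = √(348080609/23606) = √8216790856054/23606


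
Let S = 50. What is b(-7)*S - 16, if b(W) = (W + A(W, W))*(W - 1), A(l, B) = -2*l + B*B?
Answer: -22416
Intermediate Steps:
A(l, B) = B**2 - 2*l (A(l, B) = -2*l + B**2 = B**2 - 2*l)
b(W) = (-1 + W)*(W**2 - W) (b(W) = (W + (W**2 - 2*W))*(W - 1) = (W**2 - W)*(-1 + W) = (-1 + W)*(W**2 - W))
b(-7)*S - 16 = -7*(1 - 7*(-2 - 7))*50 - 16 = -7*(1 - 7*(-9))*50 - 16 = -7*(1 + 63)*50 - 16 = -7*64*50 - 16 = -448*50 - 16 = -22400 - 16 = -22416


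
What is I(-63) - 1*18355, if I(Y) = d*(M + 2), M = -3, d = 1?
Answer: -18356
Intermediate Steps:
I(Y) = -1 (I(Y) = 1*(-3 + 2) = 1*(-1) = -1)
I(-63) - 1*18355 = -1 - 1*18355 = -1 - 18355 = -18356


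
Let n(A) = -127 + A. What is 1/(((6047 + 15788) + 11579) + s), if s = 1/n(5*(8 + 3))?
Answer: 72/2405807 ≈ 2.9928e-5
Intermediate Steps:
s = -1/72 (s = 1/(-127 + 5*(8 + 3)) = 1/(-127 + 5*11) = 1/(-127 + 55) = 1/(-72) = -1/72 ≈ -0.013889)
1/(((6047 + 15788) + 11579) + s) = 1/(((6047 + 15788) + 11579) - 1/72) = 1/((21835 + 11579) - 1/72) = 1/(33414 - 1/72) = 1/(2405807/72) = 72/2405807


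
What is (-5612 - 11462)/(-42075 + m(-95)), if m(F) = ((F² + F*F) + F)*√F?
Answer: 1596419/71992440 + 1135421*I*√95/119987400 ≈ 0.022175 + 0.092232*I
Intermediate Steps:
m(F) = √F*(F + 2*F²) (m(F) = ((F² + F²) + F)*√F = (2*F² + F)*√F = (F + 2*F²)*√F = √F*(F + 2*F²))
(-5612 - 11462)/(-42075 + m(-95)) = (-5612 - 11462)/(-42075 + (-95)^(3/2)*(1 + 2*(-95))) = -17074/(-42075 + (-95*I*√95)*(1 - 190)) = -17074/(-42075 - 95*I*√95*(-189)) = -17074/(-42075 + 17955*I*√95)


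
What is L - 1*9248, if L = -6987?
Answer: -16235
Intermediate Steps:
L - 1*9248 = -6987 - 1*9248 = -6987 - 9248 = -16235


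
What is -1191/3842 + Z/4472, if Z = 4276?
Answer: 693890/1073839 ≈ 0.64618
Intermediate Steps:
-1191/3842 + Z/4472 = -1191/3842 + 4276/4472 = -1191*1/3842 + 4276*(1/4472) = -1191/3842 + 1069/1118 = 693890/1073839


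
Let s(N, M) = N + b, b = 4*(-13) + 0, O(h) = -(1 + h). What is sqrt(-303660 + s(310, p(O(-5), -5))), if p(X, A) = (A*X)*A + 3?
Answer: I*sqrt(303402) ≈ 550.82*I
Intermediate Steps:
O(h) = -1 - h
p(X, A) = 3 + X*A**2 (p(X, A) = X*A**2 + 3 = 3 + X*A**2)
b = -52 (b = -52 + 0 = -52)
s(N, M) = -52 + N (s(N, M) = N - 52 = -52 + N)
sqrt(-303660 + s(310, p(O(-5), -5))) = sqrt(-303660 + (-52 + 310)) = sqrt(-303660 + 258) = sqrt(-303402) = I*sqrt(303402)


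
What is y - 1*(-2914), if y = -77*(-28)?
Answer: 5070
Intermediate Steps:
y = 2156
y - 1*(-2914) = 2156 - 1*(-2914) = 2156 + 2914 = 5070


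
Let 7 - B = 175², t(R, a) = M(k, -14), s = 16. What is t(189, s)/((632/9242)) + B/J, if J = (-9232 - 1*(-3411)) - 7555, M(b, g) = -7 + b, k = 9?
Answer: 16662035/528352 ≈ 31.536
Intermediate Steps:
t(R, a) = 2 (t(R, a) = -7 + 9 = 2)
J = -13376 (J = (-9232 + 3411) - 7555 = -5821 - 7555 = -13376)
B = -30618 (B = 7 - 1*175² = 7 - 1*30625 = 7 - 30625 = -30618)
t(189, s)/((632/9242)) + B/J = 2/((632/9242)) - 30618/(-13376) = 2/((632*(1/9242))) - 30618*(-1/13376) = 2/(316/4621) + 15309/6688 = 2*(4621/316) + 15309/6688 = 4621/158 + 15309/6688 = 16662035/528352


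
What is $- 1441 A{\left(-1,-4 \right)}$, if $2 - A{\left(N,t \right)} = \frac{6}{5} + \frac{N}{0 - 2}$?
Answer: $- \frac{4323}{10} \approx -432.3$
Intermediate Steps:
$A{\left(N,t \right)} = \frac{4}{5} + \frac{N}{2}$ ($A{\left(N,t \right)} = 2 - \left(\frac{6}{5} + \frac{N}{0 - 2}\right) = 2 - \left(6 \cdot \frac{1}{5} + \frac{N}{-2}\right) = 2 - \left(\frac{6}{5} + N \left(- \frac{1}{2}\right)\right) = 2 - \left(\frac{6}{5} - \frac{N}{2}\right) = 2 + \left(- \frac{6}{5} + \frac{N}{2}\right) = \frac{4}{5} + \frac{N}{2}$)
$- 1441 A{\left(-1,-4 \right)} = - 1441 \left(\frac{4}{5} + \frac{1}{2} \left(-1\right)\right) = - 1441 \left(\frac{4}{5} - \frac{1}{2}\right) = \left(-1441\right) \frac{3}{10} = - \frac{4323}{10}$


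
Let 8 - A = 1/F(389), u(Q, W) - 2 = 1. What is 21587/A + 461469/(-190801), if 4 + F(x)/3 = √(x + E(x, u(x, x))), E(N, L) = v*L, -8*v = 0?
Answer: 110466579315633/40956388655 + 64761*√389/214655 ≈ 2703.1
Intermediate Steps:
v = 0 (v = -⅛*0 = 0)
u(Q, W) = 3 (u(Q, W) = 2 + 1 = 3)
E(N, L) = 0 (E(N, L) = 0*L = 0)
F(x) = -12 + 3*√x (F(x) = -12 + 3*√(x + 0) = -12 + 3*√x)
A = 8 - 1/(-12 + 3*√389) ≈ 7.9788
21587/A + 461469/(-190801) = 21587/(8948/1119 - √389/1119) + 461469/(-190801) = 21587/(8948/1119 - √389/1119) + 461469*(-1/190801) = 21587/(8948/1119 - √389/1119) - 461469/190801 = -461469/190801 + 21587/(8948/1119 - √389/1119)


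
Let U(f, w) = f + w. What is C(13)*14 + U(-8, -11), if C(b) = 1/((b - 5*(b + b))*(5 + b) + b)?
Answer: -5683/299 ≈ -19.007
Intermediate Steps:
C(b) = 1/(b - 9*b*(5 + b)) (C(b) = 1/((b - 10*b)*(5 + b) + b) = 1/((-9*b)*(5 + b) + b) = 1/(-9*b*(5 + b) + b) = 1/(b - 9*b*(5 + b)))
C(13)*14 + U(-8, -11) = -1/(13*(44 + 9*13))*14 + (-8 - 11) = -1*1/13/(44 + 117)*14 - 19 = -1*1/13/161*14 - 19 = -1*1/13*1/161*14 - 19 = -1/2093*14 - 19 = -2/299 - 19 = -5683/299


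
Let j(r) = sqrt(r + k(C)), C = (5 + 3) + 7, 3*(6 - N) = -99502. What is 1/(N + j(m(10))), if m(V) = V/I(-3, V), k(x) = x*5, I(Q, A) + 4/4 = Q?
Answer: 119424/3961691899 - 9*sqrt(290)/19808459495 ≈ 3.0137e-5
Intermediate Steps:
N = 99520/3 (N = 6 - 1/3*(-99502) = 6 + 99502/3 = 99520/3 ≈ 33173.)
I(Q, A) = -1 + Q
C = 15 (C = 8 + 7 = 15)
k(x) = 5*x
m(V) = -V/4 (m(V) = V/(-1 - 3) = V/(-4) = V*(-1/4) = -V/4)
j(r) = sqrt(75 + r) (j(r) = sqrt(r + 5*15) = sqrt(r + 75) = sqrt(75 + r))
1/(N + j(m(10))) = 1/(99520/3 + sqrt(75 - 1/4*10)) = 1/(99520/3 + sqrt(75 - 5/2)) = 1/(99520/3 + sqrt(145/2)) = 1/(99520/3 + sqrt(290)/2)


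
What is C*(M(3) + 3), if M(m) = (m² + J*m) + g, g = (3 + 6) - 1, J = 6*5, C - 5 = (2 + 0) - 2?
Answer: 550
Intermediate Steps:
C = 5 (C = 5 + ((2 + 0) - 2) = 5 + (2 - 2) = 5 + 0 = 5)
J = 30
g = 8 (g = 9 - 1 = 8)
M(m) = 8 + m² + 30*m (M(m) = (m² + 30*m) + 8 = 8 + m² + 30*m)
C*(M(3) + 3) = 5*((8 + 3² + 30*3) + 3) = 5*((8 + 9 + 90) + 3) = 5*(107 + 3) = 5*110 = 550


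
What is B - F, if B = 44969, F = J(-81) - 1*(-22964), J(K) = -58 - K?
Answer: 21982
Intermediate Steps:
F = 22987 (F = (-58 - 1*(-81)) - 1*(-22964) = (-58 + 81) + 22964 = 23 + 22964 = 22987)
B - F = 44969 - 1*22987 = 44969 - 22987 = 21982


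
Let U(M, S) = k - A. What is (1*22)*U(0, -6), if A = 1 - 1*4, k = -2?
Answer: 22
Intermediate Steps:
A = -3 (A = 1 - 4 = -3)
U(M, S) = 1 (U(M, S) = -2 - 1*(-3) = -2 + 3 = 1)
(1*22)*U(0, -6) = (1*22)*1 = 22*1 = 22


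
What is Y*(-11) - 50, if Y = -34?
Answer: 324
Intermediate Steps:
Y*(-11) - 50 = -34*(-11) - 50 = 374 - 50 = 324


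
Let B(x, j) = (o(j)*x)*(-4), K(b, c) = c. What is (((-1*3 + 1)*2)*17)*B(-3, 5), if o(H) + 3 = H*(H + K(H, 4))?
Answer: -34272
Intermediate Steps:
o(H) = -3 + H*(4 + H) (o(H) = -3 + H*(H + 4) = -3 + H*(4 + H))
B(x, j) = -4*x*(-3 + j² + 4*j) (B(x, j) = ((-3 + j² + 4*j)*x)*(-4) = (x*(-3 + j² + 4*j))*(-4) = -4*x*(-3 + j² + 4*j))
(((-1*3 + 1)*2)*17)*B(-3, 5) = (((-1*3 + 1)*2)*17)*(4*(-3)*(3 - 1*5² - 4*5)) = (((-3 + 1)*2)*17)*(4*(-3)*(3 - 1*25 - 20)) = (-2*2*17)*(4*(-3)*(3 - 25 - 20)) = (-4*17)*(4*(-3)*(-42)) = -68*504 = -34272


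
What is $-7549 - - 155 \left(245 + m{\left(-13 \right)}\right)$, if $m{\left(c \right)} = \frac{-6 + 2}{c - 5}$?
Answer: $\frac{274144}{9} \approx 30460.0$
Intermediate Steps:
$m{\left(c \right)} = - \frac{4}{-5 + c}$
$-7549 - - 155 \left(245 + m{\left(-13 \right)}\right) = -7549 - - 155 \left(245 - \frac{4}{-5 - 13}\right) = -7549 - - 155 \left(245 - \frac{4}{-18}\right) = -7549 - - 155 \left(245 - - \frac{2}{9}\right) = -7549 - - 155 \left(245 + \frac{2}{9}\right) = -7549 - \left(-155\right) \frac{2207}{9} = -7549 - - \frac{342085}{9} = -7549 + \frac{342085}{9} = \frac{274144}{9}$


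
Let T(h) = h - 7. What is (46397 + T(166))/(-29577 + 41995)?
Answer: 23278/6209 ≈ 3.7491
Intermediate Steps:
T(h) = -7 + h
(46397 + T(166))/(-29577 + 41995) = (46397 + (-7 + 166))/(-29577 + 41995) = (46397 + 159)/12418 = 46556*(1/12418) = 23278/6209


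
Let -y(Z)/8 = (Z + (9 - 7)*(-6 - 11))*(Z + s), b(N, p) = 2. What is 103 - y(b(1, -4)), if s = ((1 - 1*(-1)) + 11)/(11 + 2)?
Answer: -665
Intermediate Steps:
s = 1 (s = ((1 + 1) + 11)/13 = (2 + 11)*(1/13) = 13*(1/13) = 1)
y(Z) = -8*(1 + Z)*(-34 + Z) (y(Z) = -8*(Z + (9 - 7)*(-6 - 11))*(Z + 1) = -8*(Z + 2*(-17))*(1 + Z) = -8*(Z - 34)*(1 + Z) = -8*(-34 + Z)*(1 + Z) = -8*(1 + Z)*(-34 + Z))
103 - y(b(1, -4)) = 103 - (272 - 8*2² + 264*2) = 103 - (272 - 8*4 + 528) = 103 - (272 - 32 + 528) = 103 - 1*768 = 103 - 768 = -665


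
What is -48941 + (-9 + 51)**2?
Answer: -47177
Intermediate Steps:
-48941 + (-9 + 51)**2 = -48941 + 42**2 = -48941 + 1764 = -47177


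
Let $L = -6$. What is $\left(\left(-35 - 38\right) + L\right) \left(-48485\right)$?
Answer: $3830315$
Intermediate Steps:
$\left(\left(-35 - 38\right) + L\right) \left(-48485\right) = \left(\left(-35 - 38\right) - 6\right) \left(-48485\right) = \left(-73 - 6\right) \left(-48485\right) = \left(-79\right) \left(-48485\right) = 3830315$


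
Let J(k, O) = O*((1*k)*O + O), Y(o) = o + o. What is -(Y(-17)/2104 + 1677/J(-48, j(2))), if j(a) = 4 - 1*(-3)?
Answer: 1803355/2422756 ≈ 0.74434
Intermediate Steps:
Y(o) = 2*o
j(a) = 7 (j(a) = 4 + 3 = 7)
J(k, O) = O*(O + O*k) (J(k, O) = O*(k*O + O) = O*(O*k + O) = O*(O + O*k))
-(Y(-17)/2104 + 1677/J(-48, j(2))) = -((2*(-17))/2104 + 1677/((7²*(1 - 48)))) = -(-34*1/2104 + 1677/((49*(-47)))) = -(-17/1052 + 1677/(-2303)) = -(-17/1052 + 1677*(-1/2303)) = -(-17/1052 - 1677/2303) = -1*(-1803355/2422756) = 1803355/2422756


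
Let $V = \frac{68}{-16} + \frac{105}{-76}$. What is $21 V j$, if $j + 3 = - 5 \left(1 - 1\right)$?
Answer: $\frac{6741}{19} \approx 354.79$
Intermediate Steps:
$V = - \frac{107}{19}$ ($V = 68 \left(- \frac{1}{16}\right) + 105 \left(- \frac{1}{76}\right) = - \frac{17}{4} - \frac{105}{76} = - \frac{107}{19} \approx -5.6316$)
$j = -3$ ($j = -3 - 5 \left(1 - 1\right) = -3 - 0 = -3 + 0 = -3$)
$21 V j = 21 \left(- \frac{107}{19}\right) \left(-3\right) = \left(- \frac{2247}{19}\right) \left(-3\right) = \frac{6741}{19}$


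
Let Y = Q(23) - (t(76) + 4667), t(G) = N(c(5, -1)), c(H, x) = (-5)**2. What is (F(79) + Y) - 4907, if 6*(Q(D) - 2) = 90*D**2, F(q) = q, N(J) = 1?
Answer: -1559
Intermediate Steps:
c(H, x) = 25
t(G) = 1
Q(D) = 2 + 15*D**2 (Q(D) = 2 + (90*D**2)/6 = 2 + 15*D**2)
Y = 3269 (Y = (2 + 15*23**2) - (1 + 4667) = (2 + 15*529) - 1*4668 = (2 + 7935) - 4668 = 7937 - 4668 = 3269)
(F(79) + Y) - 4907 = (79 + 3269) - 4907 = 3348 - 4907 = -1559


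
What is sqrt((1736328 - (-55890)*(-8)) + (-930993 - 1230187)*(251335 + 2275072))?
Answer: 2*I*sqrt(1365004747763) ≈ 2.3367e+6*I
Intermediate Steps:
sqrt((1736328 - (-55890)*(-8)) + (-930993 - 1230187)*(251335 + 2275072)) = sqrt((1736328 - 1*447120) - 2161180*2526407) = sqrt((1736328 - 447120) - 5460020280260) = sqrt(1289208 - 5460020280260) = sqrt(-5460018991052) = 2*I*sqrt(1365004747763)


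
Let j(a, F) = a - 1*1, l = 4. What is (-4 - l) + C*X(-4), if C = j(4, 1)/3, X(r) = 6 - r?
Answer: 2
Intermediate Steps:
j(a, F) = -1 + a (j(a, F) = a - 1 = -1 + a)
C = 1 (C = (-1 + 4)/3 = 3*(⅓) = 1)
(-4 - l) + C*X(-4) = (-4 - 1*4) + 1*(6 - 1*(-4)) = (-4 - 4) + 1*(6 + 4) = -8 + 1*10 = -8 + 10 = 2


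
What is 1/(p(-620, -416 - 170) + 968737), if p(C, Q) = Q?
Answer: 1/968151 ≈ 1.0329e-6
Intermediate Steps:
1/(p(-620, -416 - 170) + 968737) = 1/((-416 - 170) + 968737) = 1/(-586 + 968737) = 1/968151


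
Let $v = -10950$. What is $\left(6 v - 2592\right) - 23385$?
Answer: $-91677$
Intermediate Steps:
$\left(6 v - 2592\right) - 23385 = \left(6 \left(-10950\right) - 2592\right) - 23385 = \left(-65700 - 2592\right) - 23385 = -68292 - 23385 = -91677$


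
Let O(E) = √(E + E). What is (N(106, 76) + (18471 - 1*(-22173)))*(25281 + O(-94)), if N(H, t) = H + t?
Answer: 1032122106 + 81652*I*√47 ≈ 1.0321e+9 + 5.5978e+5*I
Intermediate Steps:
O(E) = √2*√E (O(E) = √(2*E) = √2*√E)
(N(106, 76) + (18471 - 1*(-22173)))*(25281 + O(-94)) = ((106 + 76) + (18471 - 1*(-22173)))*(25281 + √2*√(-94)) = (182 + (18471 + 22173))*(25281 + √2*(I*√94)) = (182 + 40644)*(25281 + 2*I*√47) = 40826*(25281 + 2*I*√47) = 1032122106 + 81652*I*√47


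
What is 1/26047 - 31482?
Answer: -820011653/26047 ≈ -31482.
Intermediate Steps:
1/26047 - 31482 = -820011653/26047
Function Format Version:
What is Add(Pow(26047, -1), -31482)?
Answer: Rational(-820011653, 26047) ≈ -31482.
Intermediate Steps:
Add(Pow(26047, -1), -31482) = Add(Rational(1, 26047), -31482) = Rational(-820011653, 26047)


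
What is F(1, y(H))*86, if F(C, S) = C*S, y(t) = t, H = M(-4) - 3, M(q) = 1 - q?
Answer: 172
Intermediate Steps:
H = 2 (H = (1 - 1*(-4)) - 3 = (1 + 4) - 3 = 5 - 3 = 2)
F(1, y(H))*86 = (1*2)*86 = 2*86 = 172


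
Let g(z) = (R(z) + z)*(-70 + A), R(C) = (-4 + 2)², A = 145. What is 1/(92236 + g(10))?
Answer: 1/93286 ≈ 1.0720e-5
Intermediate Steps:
R(C) = 4 (R(C) = (-2)² = 4)
g(z) = 300 + 75*z (g(z) = (4 + z)*(-70 + 145) = (4 + z)*75 = 300 + 75*z)
1/(92236 + g(10)) = 1/(92236 + (300 + 75*10)) = 1/(92236 + (300 + 750)) = 1/(92236 + 1050) = 1/93286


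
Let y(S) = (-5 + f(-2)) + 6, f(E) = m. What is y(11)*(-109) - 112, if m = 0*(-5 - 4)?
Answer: -221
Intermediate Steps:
m = 0 (m = 0*(-9) = 0)
f(E) = 0
y(S) = 1 (y(S) = (-5 + 0) + 6 = -5 + 6 = 1)
y(11)*(-109) - 112 = 1*(-109) - 112 = -109 - 112 = -221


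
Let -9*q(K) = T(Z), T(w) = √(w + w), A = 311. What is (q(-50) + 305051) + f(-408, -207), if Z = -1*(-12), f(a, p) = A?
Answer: 305362 - 2*√6/9 ≈ 3.0536e+5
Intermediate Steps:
f(a, p) = 311
Z = 12
T(w) = √2*√w (T(w) = √(2*w) = √2*√w)
q(K) = -2*√6/9 (q(K) = -√2*√12/9 = -√2*2*√3/9 = -2*√6/9)
(q(-50) + 305051) + f(-408, -207) = (-2*√6/9 + 305051) + 311 = (305051 - 2*√6/9) + 311 = 305362 - 2*√6/9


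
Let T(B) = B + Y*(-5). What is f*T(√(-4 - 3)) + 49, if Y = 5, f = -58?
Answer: 1499 - 58*I*√7 ≈ 1499.0 - 153.45*I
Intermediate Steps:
T(B) = -25 + B (T(B) = B + 5*(-5) = B - 25 = -25 + B)
f*T(√(-4 - 3)) + 49 = -58*(-25 + √(-4 - 3)) + 49 = -58*(-25 + √(-7)) + 49 = -58*(-25 + I*√7) + 49 = (1450 - 58*I*√7) + 49 = 1499 - 58*I*√7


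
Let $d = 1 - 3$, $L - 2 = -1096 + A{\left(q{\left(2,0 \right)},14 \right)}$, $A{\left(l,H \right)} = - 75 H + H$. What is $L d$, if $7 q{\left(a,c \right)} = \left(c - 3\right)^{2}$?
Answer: $4260$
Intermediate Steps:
$q{\left(a,c \right)} = \frac{\left(-3 + c\right)^{2}}{7}$ ($q{\left(a,c \right)} = \frac{\left(c - 3\right)^{2}}{7} = \frac{\left(-3 + c\right)^{2}}{7}$)
$A{\left(l,H \right)} = - 74 H$
$L = -2130$ ($L = 2 - 2132 = -2130$)
$d = -2$
$L d = \left(-2130\right) \left(-2\right) = 4260$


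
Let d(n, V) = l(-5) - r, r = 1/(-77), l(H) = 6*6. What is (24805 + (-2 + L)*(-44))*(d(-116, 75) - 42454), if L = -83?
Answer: -8475750075/7 ≈ -1.2108e+9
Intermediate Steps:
l(H) = 36
r = -1/77 ≈ -0.012987
d(n, V) = 2773/77 (d(n, V) = 36 - 1*(-1/77) = 36 + 1/77 = 2773/77)
(24805 + (-2 + L)*(-44))*(d(-116, 75) - 42454) = (24805 + (-2 - 83)*(-44))*(2773/77 - 42454) = (24805 - 85*(-44))*(-3266185/77) = (24805 + 3740)*(-3266185/77) = 28545*(-3266185/77) = -8475750075/7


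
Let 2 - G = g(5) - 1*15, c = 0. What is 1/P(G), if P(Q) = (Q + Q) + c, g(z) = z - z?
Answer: 1/34 ≈ 0.029412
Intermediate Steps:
g(z) = 0
G = 17 (G = 2 - (0 - 1*15) = 2 - (0 - 15) = 2 - 1*(-15) = 2 + 15 = 17)
P(Q) = 2*Q (P(Q) = (Q + Q) + 0 = 2*Q + 0 = 2*Q)
1/P(G) = 1/(2*17) = 1/34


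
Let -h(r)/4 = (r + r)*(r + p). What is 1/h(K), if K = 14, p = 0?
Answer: -1/1568 ≈ -0.00063775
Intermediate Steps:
h(r) = -8*r**2 (h(r) = -4*(r + r)*(r + 0) = -4*2*r*r = -8*r**2)
1/h(K) = 1/(-8*14**2) = 1/(-8*196) = 1/(-1568) = -1/1568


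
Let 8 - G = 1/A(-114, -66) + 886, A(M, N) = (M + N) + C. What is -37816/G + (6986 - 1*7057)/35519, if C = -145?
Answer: 436515354021/10135311131 ≈ 43.069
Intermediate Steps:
A(M, N) = -145 + M + N (A(M, N) = (M + N) - 145 = -145 + M + N)
G = -285349/325 (G = 8 - (1/(-145 - 114 - 66) + 886) = 8 - (1/(-325) + 886) = 8 - (-1/325 + 886) = 8 - 1*287949/325 = 8 - 287949/325 = -285349/325 ≈ -878.00)
-37816/G + (6986 - 1*7057)/35519 = -37816/(-285349/325) + (6986 - 1*7057)/35519 = -37816*(-325/285349) + (6986 - 7057)*(1/35519) = 12290200/285349 - 71*1/35519 = 12290200/285349 - 71/35519 = 436515354021/10135311131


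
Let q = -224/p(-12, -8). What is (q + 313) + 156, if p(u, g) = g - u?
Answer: 413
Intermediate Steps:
q = -56 (q = -224/(-8 - 1*(-12)) = -224/(-8 + 12) = -224/4 = -224*¼ = -56)
(q + 313) + 156 = (-56 + 313) + 156 = 257 + 156 = 413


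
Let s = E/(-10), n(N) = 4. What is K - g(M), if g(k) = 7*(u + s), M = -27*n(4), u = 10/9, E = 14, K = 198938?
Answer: 8952301/45 ≈ 1.9894e+5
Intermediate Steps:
u = 10/9 (u = 10*(1/9) = 10/9 ≈ 1.1111)
M = -108 (M = -27*4 = -108)
s = -7/5 (s = 14/(-10) = 14*(-1/10) = -7/5 ≈ -1.4000)
g(k) = -91/45 (g(k) = 7*(10/9 - 7/5) = 7*(-13/45) = -91/45)
K - g(M) = 198938 - 1*(-91/45) = 198938 + 91/45 = 8952301/45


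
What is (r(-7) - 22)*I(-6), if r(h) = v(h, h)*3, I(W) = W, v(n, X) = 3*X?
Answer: 510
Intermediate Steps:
r(h) = 9*h (r(h) = (3*h)*3 = 9*h)
(r(-7) - 22)*I(-6) = (9*(-7) - 22)*(-6) = (-63 - 22)*(-6) = -85*(-6) = 510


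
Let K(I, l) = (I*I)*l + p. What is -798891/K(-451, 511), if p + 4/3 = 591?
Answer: -2396673/311815502 ≈ -0.0076862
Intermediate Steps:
p = 1769/3 (p = -4/3 + 591 = 1769/3 ≈ 589.67)
K(I, l) = 1769/3 + l*I² (K(I, l) = (I*I)*l + 1769/3 = I²*l + 1769/3 = l*I² + 1769/3 = 1769/3 + l*I²)
-798891/K(-451, 511) = -798891/(1769/3 + 511*(-451)²) = -798891/(1769/3 + 511*203401) = -798891/(1769/3 + 103937911) = -798891/311815502/3 = -798891*3/311815502 = -2396673/311815502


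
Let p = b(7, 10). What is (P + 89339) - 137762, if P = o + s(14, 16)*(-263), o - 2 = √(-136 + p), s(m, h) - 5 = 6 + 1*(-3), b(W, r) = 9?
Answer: -50525 + I*√127 ≈ -50525.0 + 11.269*I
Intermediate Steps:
p = 9
s(m, h) = 8 (s(m, h) = 5 + (6 + 1*(-3)) = 5 + (6 - 3) = 5 + 3 = 8)
o = 2 + I*√127 (o = 2 + √(-136 + 9) = 2 + √(-127) = 2 + I*√127 ≈ 2.0 + 11.269*I)
P = -2102 + I*√127 (P = (2 + I*√127) + 8*(-263) = (2 + I*√127) - 2104 = -2102 + I*√127 ≈ -2102.0 + 11.269*I)
(P + 89339) - 137762 = ((-2102 + I*√127) + 89339) - 137762 = (87237 + I*√127) - 137762 = -50525 + I*√127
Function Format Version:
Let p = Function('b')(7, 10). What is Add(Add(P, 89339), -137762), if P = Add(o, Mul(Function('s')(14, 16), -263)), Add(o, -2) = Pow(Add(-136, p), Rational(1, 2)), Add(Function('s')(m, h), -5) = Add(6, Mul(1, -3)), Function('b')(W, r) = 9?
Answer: Add(-50525, Mul(I, Pow(127, Rational(1, 2)))) ≈ Add(-50525., Mul(11.269, I))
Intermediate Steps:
p = 9
Function('s')(m, h) = 8 (Function('s')(m, h) = Add(5, Add(6, Mul(1, -3))) = Add(5, Add(6, -3)) = Add(5, 3) = 8)
o = Add(2, Mul(I, Pow(127, Rational(1, 2)))) (o = Add(2, Pow(Add(-136, 9), Rational(1, 2))) = Add(2, Pow(-127, Rational(1, 2))) = Add(2, Mul(I, Pow(127, Rational(1, 2)))) ≈ Add(2.0000, Mul(11.269, I)))
P = Add(-2102, Mul(I, Pow(127, Rational(1, 2)))) (P = Add(Add(2, Mul(I, Pow(127, Rational(1, 2)))), Mul(8, -263)) = Add(Add(2, Mul(I, Pow(127, Rational(1, 2)))), -2104) = Add(-2102, Mul(I, Pow(127, Rational(1, 2)))) ≈ Add(-2102.0, Mul(11.269, I)))
Add(Add(P, 89339), -137762) = Add(Add(Add(-2102, Mul(I, Pow(127, Rational(1, 2)))), 89339), -137762) = Add(Add(87237, Mul(I, Pow(127, Rational(1, 2)))), -137762) = Add(-50525, Mul(I, Pow(127, Rational(1, 2))))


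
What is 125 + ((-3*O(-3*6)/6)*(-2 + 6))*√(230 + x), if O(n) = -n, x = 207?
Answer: 125 - 36*√437 ≈ -627.56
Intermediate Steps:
125 + ((-3*O(-3*6)/6)*(-2 + 6))*√(230 + x) = 125 + ((-(-3)*(-3*6)/6)*(-2 + 6))*√(230 + 207) = 125 + ((-(-3)*(-18)*(⅙))*4)*√437 = 125 + ((-3*18*(⅙))*4)*√437 = 125 + (-54*⅙*4)*√437 = 125 + (-9*4)*√437 = 125 - 36*√437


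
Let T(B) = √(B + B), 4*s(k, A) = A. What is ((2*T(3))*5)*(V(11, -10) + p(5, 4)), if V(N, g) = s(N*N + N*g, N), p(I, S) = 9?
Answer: 235*√6/2 ≈ 287.81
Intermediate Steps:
s(k, A) = A/4
T(B) = √2*√B (T(B) = √(2*B) = √2*√B)
V(N, g) = N/4
((2*T(3))*5)*(V(11, -10) + p(5, 4)) = ((2*(√2*√3))*5)*((¼)*11 + 9) = ((2*√6)*5)*(11/4 + 9) = (10*√6)*(47/4) = 235*√6/2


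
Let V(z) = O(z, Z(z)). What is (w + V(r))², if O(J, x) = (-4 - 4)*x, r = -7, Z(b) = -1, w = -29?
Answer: 441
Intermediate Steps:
O(J, x) = -8*x
V(z) = 8 (V(z) = -8*(-1) = 8)
(w + V(r))² = (-29 + 8)² = (-21)² = 441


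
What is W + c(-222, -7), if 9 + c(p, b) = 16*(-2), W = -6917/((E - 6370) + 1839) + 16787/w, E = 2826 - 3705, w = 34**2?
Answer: -78799319/3126980 ≈ -25.200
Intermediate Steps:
w = 1156
E = -879
W = 49406861/3126980 (W = -6917/((-879 - 6370) + 1839) + 16787/1156 = -6917/(-7249 + 1839) + 16787*(1/1156) = -6917/(-5410) + 16787/1156 = -6917*(-1/5410) + 16787/1156 = 6917/5410 + 16787/1156 = 49406861/3126980 ≈ 15.800)
c(p, b) = -41 (c(p, b) = -9 + 16*(-2) = -9 - 32 = -41)
W + c(-222, -7) = 49406861/3126980 - 41 = -78799319/3126980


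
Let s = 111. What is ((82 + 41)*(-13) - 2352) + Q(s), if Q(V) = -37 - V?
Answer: -4099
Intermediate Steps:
((82 + 41)*(-13) - 2352) + Q(s) = ((82 + 41)*(-13) - 2352) + (-37 - 1*111) = (123*(-13) - 2352) + (-37 - 111) = (-1599 - 2352) - 148 = -3951 - 148 = -4099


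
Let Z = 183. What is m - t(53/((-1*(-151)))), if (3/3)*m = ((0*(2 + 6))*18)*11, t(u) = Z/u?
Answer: -27633/53 ≈ -521.38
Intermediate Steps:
t(u) = 183/u
m = 0 (m = ((0*(2 + 6))*18)*11 = ((0*8)*18)*11 = (0*18)*11 = 0*11 = 0)
m - t(53/((-1*(-151)))) = 0 - 183/(53/((-1*(-151)))) = 0 - 183/(53/151) = 0 - 183/(53*(1/151)) = 0 - 183/53/151 = 0 - 183*151/53 = 0 - 1*27633/53 = 0 - 27633/53 = -27633/53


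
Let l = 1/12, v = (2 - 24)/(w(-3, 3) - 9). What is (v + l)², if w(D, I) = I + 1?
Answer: 72361/3600 ≈ 20.100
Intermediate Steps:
w(D, I) = 1 + I
v = 22/5 (v = (2 - 24)/((1 + 3) - 9) = -22/(4 - 9) = -22/(-5) = -22*(-⅕) = 22/5 ≈ 4.4000)
l = 1/12 ≈ 0.083333
(v + l)² = (22/5 + 1/12)² = (269/60)² = 72361/3600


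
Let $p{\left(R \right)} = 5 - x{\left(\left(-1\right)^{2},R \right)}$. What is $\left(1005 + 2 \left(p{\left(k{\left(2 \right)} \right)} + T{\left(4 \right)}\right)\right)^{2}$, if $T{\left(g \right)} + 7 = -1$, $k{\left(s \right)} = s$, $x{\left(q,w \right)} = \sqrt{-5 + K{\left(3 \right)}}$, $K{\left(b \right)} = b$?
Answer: $997993 - 3996 i \sqrt{2} \approx 9.9799 \cdot 10^{5} - 5651.2 i$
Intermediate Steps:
$x{\left(q,w \right)} = i \sqrt{2}$ ($x{\left(q,w \right)} = \sqrt{-5 + 3} = \sqrt{-2} = i \sqrt{2}$)
$p{\left(R \right)} = 5 - i \sqrt{2}$
$T{\left(g \right)} = -8$ ($T{\left(g \right)} = -7 - 1 = -8$)
$\left(1005 + 2 \left(p{\left(k{\left(2 \right)} \right)} + T{\left(4 \right)}\right)\right)^{2} = \left(1005 + 2 \left(\left(5 - i \sqrt{2}\right) - 8\right)\right)^{2} = \left(1005 + 2 \left(-3 - i \sqrt{2}\right)\right)^{2} = \left(1005 - \left(6 + 2 i \sqrt{2}\right)\right)^{2} = \left(999 - 2 i \sqrt{2}\right)^{2}$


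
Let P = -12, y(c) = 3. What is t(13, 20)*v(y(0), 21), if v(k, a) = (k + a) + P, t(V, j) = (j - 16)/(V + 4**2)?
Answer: 48/29 ≈ 1.6552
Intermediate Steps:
t(V, j) = (-16 + j)/(16 + V) (t(V, j) = (-16 + j)/(V + 16) = (-16 + j)/(16 + V))
v(k, a) = -12 + a + k (v(k, a) = (k + a) - 12 = (a + k) - 12 = -12 + a + k)
t(13, 20)*v(y(0), 21) = ((-16 + 20)/(16 + 13))*(-12 + 21 + 3) = (4/29)*12 = 48/29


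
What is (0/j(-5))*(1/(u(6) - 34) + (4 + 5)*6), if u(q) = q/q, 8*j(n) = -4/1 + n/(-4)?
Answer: 0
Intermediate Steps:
j(n) = -½ - n/32 (j(n) = (-4/1 + n/(-4))/8 = (-4*1 + n*(-¼))/8 = (-4 - n/4)/8 = -½ - n/32)
u(q) = 1
(0/j(-5))*(1/(u(6) - 34) + (4 + 5)*6) = (0/(-½ - 1/32*(-5)))*(1/(1 - 34) + (4 + 5)*6) = (0/(-½ + 5/32))*(1/(-33) + 9*6) = (0/(-11/32))*(-1/33 + 54) = (0*(-32/11))*(1781/33) = 0*(1781/33) = 0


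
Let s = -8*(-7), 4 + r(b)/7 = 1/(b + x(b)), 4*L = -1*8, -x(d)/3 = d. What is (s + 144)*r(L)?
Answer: -5250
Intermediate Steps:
x(d) = -3*d
L = -2 (L = (-1*8)/4 = (¼)*(-8) = -2)
r(b) = -28 - 7/(2*b) (r(b) = -28 + 7/(b - 3*b) = -28 + 7/((-2*b)) = -28 + 7*(-1/(2*b)) = -28 - 7/(2*b))
s = 56
(s + 144)*r(L) = (56 + 144)*(-28 - 7/2/(-2)) = 200*(-28 - 7/2*(-½)) = 200*(-28 + 7/4) = 200*(-105/4) = -5250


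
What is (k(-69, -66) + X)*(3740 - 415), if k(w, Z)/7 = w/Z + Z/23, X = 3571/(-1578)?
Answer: -9976981700/199617 ≈ -49981.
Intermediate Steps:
X = -3571/1578 (X = 3571*(-1/1578) = -3571/1578 ≈ -2.2630)
k(w, Z) = 7*Z/23 + 7*w/Z (k(w, Z) = 7*(w/Z + Z/23) = 7*(Z/23 + w/Z) = 7*Z/23 + 7*w/Z)
(k(-69, -66) + X)*(3740 - 415) = (((7/23)*(-66) + 7*(-69)/(-66)) - 3571/1578)*(3740 - 415) = ((-462/23 + 7*(-69)*(-1/66)) - 3571/1578)*3325 = ((-462/23 + 161/22) - 3571/1578)*3325 = (-6461/506 - 3571/1578)*3325 = -3000596/199617*3325 = -9976981700/199617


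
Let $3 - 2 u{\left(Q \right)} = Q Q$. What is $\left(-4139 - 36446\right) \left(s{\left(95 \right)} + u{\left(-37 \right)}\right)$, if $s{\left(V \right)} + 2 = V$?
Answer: $23945150$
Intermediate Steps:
$s{\left(V \right)} = -2 + V$
$u{\left(Q \right)} = \frac{3}{2} - \frac{Q^{2}}{2}$ ($u{\left(Q \right)} = \frac{3}{2} - \frac{Q Q}{2} = \frac{3}{2} - \frac{Q^{2}}{2}$)
$\left(-4139 - 36446\right) \left(s{\left(95 \right)} + u{\left(-37 \right)}\right) = \left(-4139 - 36446\right) \left(\left(-2 + 95\right) + \left(\frac{3}{2} - \frac{\left(-37\right)^{2}}{2}\right)\right) = - 40585 \left(93 + \left(\frac{3}{2} - \frac{1369}{2}\right)\right) = - 40585 \left(93 - 683\right) = \left(-40585\right) \left(-590\right) = 23945150$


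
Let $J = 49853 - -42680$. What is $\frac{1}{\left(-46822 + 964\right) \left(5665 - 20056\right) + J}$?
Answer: $\frac{1}{660035011} \approx 1.5151 \cdot 10^{-9}$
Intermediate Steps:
$J = 92533$ ($J = 49853 + 42680 = 92533$)
$\frac{1}{\left(-46822 + 964\right) \left(5665 - 20056\right) + J} = \frac{1}{\left(-46822 + 964\right) \left(5665 - 20056\right) + 92533} = \frac{1}{\left(-45858\right) \left(-14391\right) + 92533} = \frac{1}{659942478 + 92533} = \frac{1}{660035011}$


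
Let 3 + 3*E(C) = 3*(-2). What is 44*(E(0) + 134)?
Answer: 5764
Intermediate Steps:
E(C) = -3 (E(C) = -1 + (3*(-2))/3 = -1 + (⅓)*(-6) = -1 - 2 = -3)
44*(E(0) + 134) = 44*(-3 + 134) = 44*131 = 5764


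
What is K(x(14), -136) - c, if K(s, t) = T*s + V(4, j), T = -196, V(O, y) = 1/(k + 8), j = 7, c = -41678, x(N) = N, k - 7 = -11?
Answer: 155737/4 ≈ 38934.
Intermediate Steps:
k = -4 (k = 7 - 11 = -4)
V(O, y) = 1/4 (V(O, y) = 1/(-4 + 8) = 1/4)
K(s, t) = 1/4 - 196*s (K(s, t) = -196*s + 1/4 = 1/4 - 196*s)
K(x(14), -136) - c = (1/4 - 196*14) - 1*(-41678) = (1/4 - 2744) + 41678 = -10975/4 + 41678 = 155737/4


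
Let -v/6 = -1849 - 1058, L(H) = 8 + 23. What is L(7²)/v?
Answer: 31/17442 ≈ 0.0017773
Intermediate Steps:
L(H) = 31
v = 17442 (v = -6*(-1849 - 1058) = -6*(-2907) = 17442)
L(7²)/v = 31/17442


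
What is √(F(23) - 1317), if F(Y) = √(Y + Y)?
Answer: √(-1317 + √46) ≈ 36.197*I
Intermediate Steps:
F(Y) = √2*√Y (F(Y) = √(2*Y) = √2*√Y)
√(F(23) - 1317) = √(√2*√23 - 1317) = √(√46 - 1317) = √(-1317 + √46)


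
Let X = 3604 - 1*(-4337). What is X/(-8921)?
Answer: -7941/8921 ≈ -0.89015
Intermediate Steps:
X = 7941 (X = 3604 + 4337 = 7941)
X/(-8921) = 7941/(-8921) = 7941*(-1/8921) = -7941/8921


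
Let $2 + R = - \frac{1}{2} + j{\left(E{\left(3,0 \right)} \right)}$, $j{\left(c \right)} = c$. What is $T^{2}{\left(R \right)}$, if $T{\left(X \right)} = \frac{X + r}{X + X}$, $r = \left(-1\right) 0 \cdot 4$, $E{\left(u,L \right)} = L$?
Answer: $\frac{1}{4} \approx 0.25$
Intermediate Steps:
$r = 0$ ($r = 0 \cdot 4 = 0$)
$R = - \frac{5}{2}$ ($R = -2 + \left(- \frac{1}{2} + 0\right) = -2 - \frac{1}{2} = - \frac{5}{2} \approx -2.5$)
$T{\left(X \right)} = \frac{1}{2}$ ($T{\left(X \right)} = \frac{X + 0}{X + X} = \frac{X}{2 X} = X \frac{1}{2 X} = \frac{1}{2}$)
$T^{2}{\left(R \right)} = \left(\frac{1}{2}\right)^{2} = \frac{1}{4}$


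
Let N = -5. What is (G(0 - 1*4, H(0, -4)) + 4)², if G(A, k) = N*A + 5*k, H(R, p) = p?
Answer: 16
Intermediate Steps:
G(A, k) = -5*A + 5*k
(G(0 - 1*4, H(0, -4)) + 4)² = ((-5*(0 - 1*4) + 5*(-4)) + 4)² = ((-5*(0 - 4) - 20) + 4)² = ((-5*(-4) - 20) + 4)² = ((20 - 20) + 4)² = (0 + 4)² = 4² = 16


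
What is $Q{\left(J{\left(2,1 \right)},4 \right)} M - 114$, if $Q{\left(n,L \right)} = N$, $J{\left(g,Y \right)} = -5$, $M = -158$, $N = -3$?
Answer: $360$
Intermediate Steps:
$Q{\left(n,L \right)} = -3$
$Q{\left(J{\left(2,1 \right)},4 \right)} M - 114 = \left(-3\right) \left(-158\right) - 114 = 474 - 114 = 360$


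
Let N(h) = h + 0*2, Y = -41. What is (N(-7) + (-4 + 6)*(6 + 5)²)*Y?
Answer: -9635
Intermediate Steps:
N(h) = h (N(h) = h + 0 = h)
(N(-7) + (-4 + 6)*(6 + 5)²)*Y = (-7 + (-4 + 6)*(6 + 5)²)*(-41) = (-7 + 2*11²)*(-41) = (-7 + 2*121)*(-41) = (-7 + 242)*(-41) = 235*(-41) = -9635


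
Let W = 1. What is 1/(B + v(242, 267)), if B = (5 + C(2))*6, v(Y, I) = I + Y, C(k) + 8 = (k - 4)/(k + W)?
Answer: 1/487 ≈ 0.0020534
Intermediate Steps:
C(k) = -8 + (-4 + k)/(1 + k) (C(k) = -8 + (k - 4)/(k + 1) = -8 + (-4 + k)/(1 + k))
B = -22 (B = (5 + (-12 - 7*2)/(1 + 2))*6 = (5 + (-12 - 14)/3)*6 = (5 + (⅓)*(-26))*6 = (5 - 26/3)*6 = -11/3*6 = -22)
1/(B + v(242, 267)) = 1/(-22 + (267 + 242)) = 1/(-22 + 509) = 1/487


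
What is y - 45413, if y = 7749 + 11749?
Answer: -25915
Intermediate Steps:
y = 19498
y - 45413 = 19498 - 45413 = -25915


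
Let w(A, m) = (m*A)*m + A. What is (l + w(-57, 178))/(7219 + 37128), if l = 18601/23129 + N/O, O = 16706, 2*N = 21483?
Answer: -1395685440287741/34270747305356 ≈ -40.725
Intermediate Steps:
N = 21483/2 (N = (½)*21483 = 21483/2 ≈ 10742.)
w(A, m) = A + A*m² (w(A, m) = (A*m)*m + A = A*m² + A = A + A*m²)
l = 1118376919/772786148 (l = 18601/23129 + (21483/2)/16706 = 18601*(1/23129) + (21483/2)*(1/16706) = 18601/23129 + 21483/33412 = 1118376919/772786148 ≈ 1.4472)
(l + w(-57, 178))/(7219 + 37128) = (1118376919/772786148 - 57*(1 + 178²))/(7219 + 37128) = (1118376919/772786148 - 57*(1 + 31684))/44347 = (1118376919/772786148 - 57*31685)*(1/44347) = (1118376919/772786148 - 1806045)*(1/44347) = -1395685440287741/772786148*1/44347 = -1395685440287741/34270747305356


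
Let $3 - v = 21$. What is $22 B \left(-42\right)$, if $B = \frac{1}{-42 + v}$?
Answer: $\frac{77}{5} \approx 15.4$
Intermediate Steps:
$v = -18$ ($v = 3 - 21 = -18$)
$B = - \frac{1}{60}$ ($B = \frac{1}{-42 - 18} = \frac{1}{-60} = - \frac{1}{60} \approx -0.016667$)
$22 B \left(-42\right) = 22 \left(- \frac{1}{60}\right) \left(-42\right) = \left(- \frac{11}{30}\right) \left(-42\right) = \frac{77}{5}$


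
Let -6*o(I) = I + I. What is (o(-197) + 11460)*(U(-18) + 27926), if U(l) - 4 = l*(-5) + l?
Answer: 322741718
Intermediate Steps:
o(I) = -I/3 (o(I) = -(I + I)/6 = -I/3)
U(l) = 4 - 4*l (U(l) = 4 + (l*(-5) + l) = 4 + (-5*l + l) = 4 - 4*l)
(o(-197) + 11460)*(U(-18) + 27926) = (-1/3*(-197) + 11460)*((4 - 4*(-18)) + 27926) = (197/3 + 11460)*((4 + 72) + 27926) = 34577*(76 + 27926)/3 = (34577/3)*28002 = 322741718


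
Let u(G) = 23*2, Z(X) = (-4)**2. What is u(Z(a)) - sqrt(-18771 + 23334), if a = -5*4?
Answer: 46 - 39*sqrt(3) ≈ -21.550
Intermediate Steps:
a = -20
Z(X) = 16
u(G) = 46
u(Z(a)) - sqrt(-18771 + 23334) = 46 - sqrt(-18771 + 23334) = 46 - sqrt(4563) = 46 - 39*sqrt(3)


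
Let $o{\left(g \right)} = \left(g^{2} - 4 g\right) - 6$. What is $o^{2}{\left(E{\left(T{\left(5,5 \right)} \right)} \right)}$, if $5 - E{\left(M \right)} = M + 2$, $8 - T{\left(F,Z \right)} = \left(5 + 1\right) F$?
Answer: $269361$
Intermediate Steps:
$T{\left(F,Z \right)} = 8 - 6 F$ ($T{\left(F,Z \right)} = 8 - \left(5 + 1\right) F = 8 - 6 F$)
$E{\left(M \right)} = 3 - M$ ($E{\left(M \right)} = 5 - \left(M + 2\right) = 5 - \left(2 + M\right) = 3 - M$)
$o{\left(g \right)} = -6 + g^{2} - 4 g$
$o^{2}{\left(E{\left(T{\left(5,5 \right)} \right)} \right)} = \left(-6 + \left(3 - \left(8 - 30\right)\right)^{2} - 4 \left(3 - \left(8 - 30\right)\right)\right)^{2} = \left(-6 + \left(3 - -22\right)^{2} - 4 \left(3 - -22\right)\right)^{2} = \left(-6 + \left(3 + 22\right)^{2} - 4 \left(3 + 22\right)\right)^{2} = \left(-6 + 25^{2} - 100\right)^{2} = \left(-6 + 625 - 100\right)^{2} = 519^{2} = 269361$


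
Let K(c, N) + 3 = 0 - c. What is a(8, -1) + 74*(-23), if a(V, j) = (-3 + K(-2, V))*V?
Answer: -1734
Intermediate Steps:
K(c, N) = -3 - c (K(c, N) = -3 + (0 - c) = -3 - c)
a(V, j) = -4*V (a(V, j) = (-3 + (-3 - 1*(-2)))*V = (-3 + (-3 + 2))*V = (-3 - 1)*V = -4*V)
a(8, -1) + 74*(-23) = -4*8 + 74*(-23) = -32 - 1702 = -1734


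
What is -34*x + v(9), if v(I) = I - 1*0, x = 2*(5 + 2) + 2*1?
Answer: -535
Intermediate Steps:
x = 16 (x = 2*7 + 2 = 14 + 2 = 16)
v(I) = I (v(I) = I + 0 = I)
-34*x + v(9) = -34*16 + 9 = -544 + 9 = -535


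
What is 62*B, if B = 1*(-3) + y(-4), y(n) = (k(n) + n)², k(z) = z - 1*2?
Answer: 6014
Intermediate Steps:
k(z) = -2 + z (k(z) = z - 2 = -2 + z)
y(n) = (-2 + 2*n)² (y(n) = ((-2 + n) + n)² = (-2 + 2*n)²)
B = 97 (B = 1*(-3) + 4*(-1 - 4)² = -3 + 4*(-5)² = -3 + 4*25 = -3 + 100 = 97)
62*B = 62*97 = 6014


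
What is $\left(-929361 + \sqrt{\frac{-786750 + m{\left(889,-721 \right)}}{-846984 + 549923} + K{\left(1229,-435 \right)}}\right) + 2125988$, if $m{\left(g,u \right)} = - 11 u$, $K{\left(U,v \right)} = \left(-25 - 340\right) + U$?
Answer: $1196627 + \frac{\sqrt{76475242141903}}{297061} \approx 1.1967 \cdot 10^{6}$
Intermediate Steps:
$K{\left(U,v \right)} = -365 + U$
$\left(-929361 + \sqrt{\frac{-786750 + m{\left(889,-721 \right)}}{-846984 + 549923} + K{\left(1229,-435 \right)}}\right) + 2125988 = \left(-929361 + \sqrt{\frac{-786750 - -7931}{-846984 + 549923} + \left(-365 + 1229\right)}\right) + 2125988 = \left(-929361 + \sqrt{\frac{-786750 + 7931}{-297061} + 864}\right) + 2125988 = \left(-929361 + \sqrt{\left(-778819\right) \left(- \frac{1}{297061}\right) + 864}\right) + 2125988 = \left(-929361 + \sqrt{\frac{778819}{297061} + 864}\right) + 2125988 = \left(-929361 + \sqrt{\frac{257439523}{297061}}\right) + 2125988 = \left(-929361 + \frac{\sqrt{76475242141903}}{297061}\right) + 2125988 = 1196627 + \frac{\sqrt{76475242141903}}{297061}$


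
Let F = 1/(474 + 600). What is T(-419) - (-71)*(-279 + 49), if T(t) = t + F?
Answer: -17988425/1074 ≈ -16749.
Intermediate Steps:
F = 1/1074 ≈ 0.00093110
T(t) = 1/1074 + t (T(t) = t + 1/1074 = 1/1074 + t)
T(-419) - (-71)*(-279 + 49) = (1/1074 - 419) - (-71)*(-279 + 49) = -450005/1074 - (-71)*(-230) = -450005/1074 - 1*16330 = -450005/1074 - 16330 = -17988425/1074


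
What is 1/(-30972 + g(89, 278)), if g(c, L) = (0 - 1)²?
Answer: -1/30971 ≈ -3.2288e-5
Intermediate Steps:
g(c, L) = 1 (g(c, L) = (-1)² = 1)
1/(-30972 + g(89, 278)) = 1/(-30972 + 1) = 1/(-30971) = -1/30971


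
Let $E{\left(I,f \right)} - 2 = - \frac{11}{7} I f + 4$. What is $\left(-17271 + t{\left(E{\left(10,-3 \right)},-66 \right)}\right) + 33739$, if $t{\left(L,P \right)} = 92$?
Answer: $16560$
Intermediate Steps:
$E{\left(I,f \right)} = 6 - \frac{11 I f}{7}$ ($E{\left(I,f \right)} = 2 + \left(- \frac{11}{7} I f + 4\right) = 2 + \left(\left(-11\right) \frac{1}{7} I f + 4\right) = 2 + \left(- \frac{11 I}{7} f + 4\right) = 2 - \left(-4 + \frac{11 I f}{7}\right) = 6 - \frac{11 I f}{7}$)
$\left(-17271 + t{\left(E{\left(10,-3 \right)},-66 \right)}\right) + 33739 = \left(-17271 + 92\right) + 33739 = -17179 + 33739 = 16560$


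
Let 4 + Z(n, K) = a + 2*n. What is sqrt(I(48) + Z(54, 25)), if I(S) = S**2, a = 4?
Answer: 6*sqrt(67) ≈ 49.112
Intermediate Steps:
Z(n, K) = 2*n (Z(n, K) = -4 + (4 + 2*n) = 2*n)
sqrt(I(48) + Z(54, 25)) = sqrt(48**2 + 2*54) = sqrt(2304 + 108) = sqrt(2412) = 6*sqrt(67)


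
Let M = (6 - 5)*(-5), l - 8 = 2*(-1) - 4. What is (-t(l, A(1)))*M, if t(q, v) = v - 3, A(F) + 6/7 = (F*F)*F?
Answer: -100/7 ≈ -14.286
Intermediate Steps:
A(F) = -6/7 + F³ (A(F) = -6/7 + (F*F)*F = -6/7 + F²*F = -6/7 + F³)
l = 2 (l = 8 + (2*(-1) - 4) = 8 + (-2 - 4) = 8 - 6 = 2)
M = -5 (M = 1*(-5) = -5)
t(q, v) = -3 + v
(-t(l, A(1)))*M = -(-3 + (-6/7 + 1³))*(-5) = -(-3 + (-6/7 + 1))*(-5) = -(-3 + ⅐)*(-5) = -1*(-20/7)*(-5) = (20/7)*(-5) = -100/7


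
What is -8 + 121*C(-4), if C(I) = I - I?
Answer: -8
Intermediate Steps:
C(I) = 0
-8 + 121*C(-4) = -8 + 121*0 = -8 + 0 = -8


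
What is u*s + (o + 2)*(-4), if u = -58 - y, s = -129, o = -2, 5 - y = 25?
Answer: 4902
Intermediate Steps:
y = -20 (y = 5 - 1*25 = 5 - 25 = -20)
u = -38 (u = -58 - 1*(-20) = -58 + 20 = -38)
u*s + (o + 2)*(-4) = -38*(-129) + (-2 + 2)*(-4) = 4902 + 0*(-4) = 4902 + 0 = 4902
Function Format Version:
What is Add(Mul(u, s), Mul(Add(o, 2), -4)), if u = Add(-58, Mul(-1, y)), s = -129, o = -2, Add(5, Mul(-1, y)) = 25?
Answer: 4902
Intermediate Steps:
y = -20 (y = Add(5, Mul(-1, 25)) = Add(5, -25) = -20)
u = -38 (u = Add(-58, Mul(-1, -20)) = Add(-58, 20) = -38)
Add(Mul(u, s), Mul(Add(o, 2), -4)) = Add(Mul(-38, -129), Mul(Add(-2, 2), -4)) = Add(4902, Mul(0, -4)) = Add(4902, 0) = 4902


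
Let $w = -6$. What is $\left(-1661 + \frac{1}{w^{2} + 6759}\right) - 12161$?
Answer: $- \frac{93920489}{6795} \approx -13822.0$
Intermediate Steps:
$\left(-1661 + \frac{1}{w^{2} + 6759}\right) - 12161 = \left(-1661 + \frac{1}{\left(-6\right)^{2} + 6759}\right) - 12161 = \left(-1661 + \frac{1}{36 + 6759}\right) - 12161 = \left(-1661 + \frac{1}{6795}\right) - 12161 = - \frac{11286494}{6795} - 12161 = - \frac{93920489}{6795}$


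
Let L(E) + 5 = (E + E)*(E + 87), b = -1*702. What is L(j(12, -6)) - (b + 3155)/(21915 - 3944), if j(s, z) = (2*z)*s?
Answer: 294919628/17971 ≈ 16411.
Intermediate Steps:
b = -702
j(s, z) = 2*s*z
L(E) = -5 + 2*E*(87 + E) (L(E) = -5 + (E + E)*(E + 87) = -5 + (2*E)*(87 + E) = -5 + 2*E*(87 + E))
L(j(12, -6)) - (b + 3155)/(21915 - 3944) = (-5 + 2*(2*12*(-6))² + 174*(2*12*(-6))) - (-702 + 3155)/(21915 - 3944) = (-5 + 2*(-144)² + 174*(-144)) - 2453/17971 = (-5 + 2*20736 - 25056) - 2453/17971 = (-5 + 41472 - 25056) - 1*2453/17971 = 16411 - 2453/17971 = 294919628/17971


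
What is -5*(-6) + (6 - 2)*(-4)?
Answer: 14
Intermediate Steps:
-5*(-6) + (6 - 2)*(-4) = 30 + 4*(-4) = 30 - 16 = 14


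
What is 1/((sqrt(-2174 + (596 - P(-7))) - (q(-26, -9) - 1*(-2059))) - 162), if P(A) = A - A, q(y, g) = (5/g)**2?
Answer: -7287003/16191859367 - 6561*I*sqrt(1578)/32383718734 ≈ -0.00045004 - 8.0482e-6*I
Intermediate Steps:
q(y, g) = 25/g**2
P(A) = 0
1/((sqrt(-2174 + (596 - P(-7))) - (q(-26, -9) - 1*(-2059))) - 162) = 1/((sqrt(-2174 + (596 - 1*0)) - (25/(-9)**2 - 1*(-2059))) - 162) = 1/((sqrt(-2174 + (596 + 0)) - (25*(1/81) + 2059)) - 162) = 1/((sqrt(-2174 + 596) - (25/81 + 2059)) - 162) = 1/((sqrt(-1578) - 1*166804/81) - 162) = 1/((I*sqrt(1578) - 166804/81) - 162) = 1/((-166804/81 + I*sqrt(1578)) - 162) = 1/(-179926/81 + I*sqrt(1578))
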